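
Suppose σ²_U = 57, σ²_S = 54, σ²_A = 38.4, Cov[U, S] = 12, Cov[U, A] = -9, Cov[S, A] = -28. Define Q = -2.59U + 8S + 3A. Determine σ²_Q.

σ²_Q = 2482.5417

σ²_Q = a²·σ²_U + b²·σ²_S + c²·σ²_A + 2ab·Cov[U, S] + 2ac·Cov[U, A] + 2bc·Cov[S, A], with a = -2.59, b = 8, c = 3.
= 382.3617 + 3456 + 345.6 + (-497.28) + 139.86 + (-1344)
= 2482.5417.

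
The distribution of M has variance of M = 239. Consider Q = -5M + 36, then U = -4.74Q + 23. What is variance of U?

variance of Q = (-5)²·239 = 5975.
variance of U = (-4.74)²·5975 = 134243.91.

variance of U = 134243.91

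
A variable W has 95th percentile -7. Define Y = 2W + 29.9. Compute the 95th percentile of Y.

Since a = 2 > 0 the transformation is increasing, so the 95th percentile of Y = a·(P_{95} of W) + b = 2·(-7) + 29.9 = 15.9.

95th percentile of Y = 15.9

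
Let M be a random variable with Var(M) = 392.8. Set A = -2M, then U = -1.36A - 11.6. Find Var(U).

Var(A) = (-2)²·392.8 = 1571.2.
Var(U) = (-1.36)²·1571.2 = 2906.09152.

Var(U) = 2906.09152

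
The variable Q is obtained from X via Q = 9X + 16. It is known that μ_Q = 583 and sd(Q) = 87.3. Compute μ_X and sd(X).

μ_X = 63, sd(X) = 9.7

From Q = 9X + 16: μ_Q = a·μ_X + b, so μ_X = (μ_Q − b)/a = (583 − 16)/9 = 63.
sd(Q) = |a|·sd(X), so sd(X) = 87.3/|9| = 9.7.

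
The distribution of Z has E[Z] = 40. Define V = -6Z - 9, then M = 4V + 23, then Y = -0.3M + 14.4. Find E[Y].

E[V] = (-6)·40 + (-9) = -249.
E[M] = 4·(-249) + 23 = -973.
E[Y] = (-0.3)·(-973) + 14.4 = 306.3.

E[Y] = 306.3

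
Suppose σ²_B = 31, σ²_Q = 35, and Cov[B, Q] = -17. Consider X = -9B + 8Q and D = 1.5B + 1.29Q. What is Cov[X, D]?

By bilinearity, Cov[X, D] = ac·σ²_B + bd·σ²_Q + (ad+bc)·Cov[B, Q], with a=-9, b=8, c=1.5, d=1.29.
ac·σ²_B = (-9)·1.5·31 = -418.5
bd·σ²_Q = 8·1.29·35 = 361.2
(ad+bc)·Cov[B, Q] = (0.39)·(-17) = -6.63
Cov[X, D] = -418.5 + 361.2 + (-6.63) = -63.93.

Cov[X, D] = -63.93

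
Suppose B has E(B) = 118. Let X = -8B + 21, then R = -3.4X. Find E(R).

E(R) = 3138.2

E(X) = (-8)·118 + 21 = -923.
E(R) = (-3.4)·(-923) = 3138.2.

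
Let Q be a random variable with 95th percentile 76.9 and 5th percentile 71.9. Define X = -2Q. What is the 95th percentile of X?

95th percentile of X = -143.8

Since a = -2 < 0 the transformation is decreasing, reversing order: the 95th percentile of X corresponds to the 5th percentile of Q.
So P_{95}(X) = a·P_{5}(Q) + b = (-2)·71.9 = -143.8.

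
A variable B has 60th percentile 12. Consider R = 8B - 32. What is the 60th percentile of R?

Since a = 8 > 0 the transformation is increasing, so the 60th percentile of R = a·(P_{60} of B) + b = 8·12 + (-32) = 64.

60th percentile of R = 64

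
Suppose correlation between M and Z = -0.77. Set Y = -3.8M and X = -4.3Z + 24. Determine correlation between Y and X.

Linear rescalings preserve correlation up to sign; here the slopes -3.8 and -4.3 have the same sign, so correlation between Y and X = correlation between M and Z = -0.77.

correlation between Y and X = -0.77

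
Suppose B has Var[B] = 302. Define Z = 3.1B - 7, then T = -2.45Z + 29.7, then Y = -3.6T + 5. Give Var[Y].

Var[Z] = 3.1²·302 = 2902.22.
Var[T] = (-2.45)²·2902.22 = 17420.57555.
Var[Y] = (-3.6)²·17420.57555 = 225770.659128.

Var[Y] = 225770.659128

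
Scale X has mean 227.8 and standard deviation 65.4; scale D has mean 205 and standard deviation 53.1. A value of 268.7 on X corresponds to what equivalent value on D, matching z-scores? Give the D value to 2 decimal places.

z = (268.7 − 227.8)/65.4 ≈ 0.6254.
D = 205 + z·53.1 = 205 + (268.7 − 227.8)·53.1/65.4 ≈ 238.21.

D = 238.21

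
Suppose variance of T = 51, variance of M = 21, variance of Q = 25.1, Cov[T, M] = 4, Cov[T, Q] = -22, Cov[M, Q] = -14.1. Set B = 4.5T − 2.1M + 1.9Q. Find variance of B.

variance of B = a²·variance of T + b²·variance of M + c²·variance of Q + 2ab·Cov[T, M] + 2ac·Cov[T, Q] + 2bc·Cov[M, Q], with a = 4.5, b = -2.1, c = 1.9.
= 1032.75 + 92.61 + 90.611 + (-75.6) + (-376.2) + 112.518
= 876.689.

variance of B = 876.689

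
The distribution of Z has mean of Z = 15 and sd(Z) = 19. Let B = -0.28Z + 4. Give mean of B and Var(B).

mean of B = -0.2, Var(B) = 28.3024

B = -0.28Z + 4 is linear with a = -0.28, b = 4.
mean of B = a·mean of Z + b = (-0.28)·15 + 4 = -0.2.
Var(Z) = 19² = 361.
Var(B) = a²·Var(Z) = (-0.28)²·361 = 28.3024 (the additive constant 4 does not affect variance).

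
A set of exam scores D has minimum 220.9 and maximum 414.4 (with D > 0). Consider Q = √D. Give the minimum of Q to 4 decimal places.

min(Q) = 14.8627

√D is increasing on this domain, so min(Q) comes from min(D) = 220.9: min(Q) = √(220.9) ≈ 14.8627.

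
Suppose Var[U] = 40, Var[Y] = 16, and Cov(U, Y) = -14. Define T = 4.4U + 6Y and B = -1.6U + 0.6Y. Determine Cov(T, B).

Cov(T, B) = -126.56

By bilinearity, Cov(T, B) = ac·Var[U] + bd·Var[Y] + (ad+bc)·Cov(U, Y), with a=4.4, b=6, c=-1.6, d=0.6.
ac·Var[U] = 4.4·(-1.6)·40 = -281.6
bd·Var[Y] = 6·0.6·16 = 57.6
(ad+bc)·Cov(U, Y) = (-6.96)·(-14) = 97.44
Cov(T, B) = -281.6 + 57.6 + 97.44 = -126.56.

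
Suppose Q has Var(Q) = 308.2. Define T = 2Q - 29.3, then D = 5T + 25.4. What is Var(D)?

Var(D) = 30820

Var(T) = 2²·308.2 = 1232.8.
Var(D) = 5²·1232.8 = 30820.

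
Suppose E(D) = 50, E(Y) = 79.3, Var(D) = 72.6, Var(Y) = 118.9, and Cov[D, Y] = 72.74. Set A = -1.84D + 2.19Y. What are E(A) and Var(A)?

E(A) = 81.667, Var(A) = 229.824642

E(A) = (-1.84)·E(D) + 2.19·E(Y) = (-1.84)·50 + 2.19·79.3 = 81.667.
Var(A) = a²·Var(D) + b²·Var(Y) + 2ab·Cov[D, Y] with a = -1.84, b = 2.19.
= (-1.84)²·72.6 + 2.19²·118.9 + 2·(-1.84)·2.19·72.74
= 245.79456 + 570.25629 + (-586.226208) = 229.824642.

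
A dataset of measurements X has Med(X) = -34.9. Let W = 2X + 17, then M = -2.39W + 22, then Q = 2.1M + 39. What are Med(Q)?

Med(W) = 2·(-34.9) + 17 = -52.8.
Med(M) = (-2.39)·(-52.8) + 22 = 148.192.
Med(Q) = 2.1·148.192 + 39 = 350.2032.

Med(Q) = 350.2032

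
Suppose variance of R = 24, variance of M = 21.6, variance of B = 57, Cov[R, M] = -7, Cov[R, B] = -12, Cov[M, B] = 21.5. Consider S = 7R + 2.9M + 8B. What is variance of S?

variance of S = a²·variance of R + b²·variance of M + c²·variance of B + 2ab·Cov[R, M] + 2ac·Cov[R, B] + 2bc·Cov[M, B], with a = 7, b = 2.9, c = 8.
= 1176 + 181.656 + 3648 + (-284.2) + (-1344) + 997.6
= 4375.056.

variance of S = 4375.056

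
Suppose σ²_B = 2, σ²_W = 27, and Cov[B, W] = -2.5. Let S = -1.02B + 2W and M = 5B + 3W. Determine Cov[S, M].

By bilinearity, Cov[S, M] = ac·σ²_B + bd·σ²_W + (ad+bc)·Cov[B, W], with a=-1.02, b=2, c=5, d=3.
ac·σ²_B = (-1.02)·5·2 = -10.2
bd·σ²_W = 2·3·27 = 162
(ad+bc)·Cov[B, W] = (6.94)·(-2.5) = -17.35
Cov[S, M] = -10.2 + 162 + (-17.35) = 134.45.

Cov[S, M] = 134.45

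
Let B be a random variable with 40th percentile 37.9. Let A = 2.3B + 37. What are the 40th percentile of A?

40th percentile of A = 124.17

Since a = 2.3 > 0 the transformation is increasing, so the 40th percentile of A = a·(P_{40} of B) + b = 2.3·37.9 + 37 = 124.17.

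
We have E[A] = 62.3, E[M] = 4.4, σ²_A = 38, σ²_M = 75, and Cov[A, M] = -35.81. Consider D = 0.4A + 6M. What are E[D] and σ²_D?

E[D] = 0.4·E[A] + 6·E[M] = 0.4·62.3 + 6·4.4 = 51.32.
σ²_D = a²·σ²_A + b²·σ²_M + 2ab·Cov[A, M] with a = 0.4, b = 6.
= 0.4²·38 + 6²·75 + 2·0.4·6·(-35.81)
= 6.08 + 2700 + (-171.888) = 2534.192.

E[D] = 51.32, σ²_D = 2534.192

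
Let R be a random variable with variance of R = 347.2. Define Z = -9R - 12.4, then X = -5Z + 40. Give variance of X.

variance of X = 703080

variance of Z = (-9)²·347.2 = 28123.2.
variance of X = (-5)²·28123.2 = 703080.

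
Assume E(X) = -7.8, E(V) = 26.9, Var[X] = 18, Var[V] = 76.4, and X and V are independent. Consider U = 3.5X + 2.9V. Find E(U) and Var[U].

E(U) = 50.71, Var[U] = 863.024

E(U) = 3.5·E(X) + 2.9·E(V) = 3.5·(-7.8) + 2.9·26.9 = 50.71.
Var[U] = a²·Var[X] + b²·Var[V] + 2ab·Cov[X, V] with a = 3.5, b = 2.9.
Independence gives Cov[X, V] = 0.
= 3.5²·18 + 2.9²·76.4 + 2·3.5·2.9·0
= 220.5 + 642.524 + 0 = 863.024.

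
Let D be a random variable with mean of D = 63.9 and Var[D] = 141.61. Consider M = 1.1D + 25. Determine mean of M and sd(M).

M = 1.1D + 25 is linear with a = 1.1, b = 25.
mean of M = a·mean of D + b = 1.1·63.9 + 25 = 95.29.
sd(D) = √141.61 = 11.9.
sd(M) = |a|·sd(D) = |1.1|·11.9 = 13.09.

mean of M = 95.29, sd(M) = 13.09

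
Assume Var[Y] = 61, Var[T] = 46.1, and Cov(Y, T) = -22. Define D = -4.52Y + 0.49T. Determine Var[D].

Var[D] = a²·Var[Y] + b²·Var[T] + 2ab·Cov(Y, T) with a = -4.52, b = 0.49.
= (-4.52)²·61 + 0.49²·46.1 + 2·(-4.52)·0.49·(-22)
= 1246.2544 + 11.06861 + 97.4512 = 1354.77421.

Var[D] = 1354.77421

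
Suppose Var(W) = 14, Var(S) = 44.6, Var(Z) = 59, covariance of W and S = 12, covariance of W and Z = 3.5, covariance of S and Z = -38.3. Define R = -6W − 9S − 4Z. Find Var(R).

Var(R) = 3767

Var(R) = a²·Var(W) + b²·Var(S) + c²·Var(Z) + 2ab·covariance of W and S + 2ac·covariance of W and Z + 2bc·covariance of S and Z, with a = -6, b = -9, c = -4.
= 504 + 3612.6 + 944 + 1296 + 168 + (-2757.6)
= 3767.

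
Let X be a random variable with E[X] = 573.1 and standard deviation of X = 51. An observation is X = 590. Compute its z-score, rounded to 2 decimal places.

z = (X − E[X]) / standard deviation of X = (590 − 573.1) / 51 ≈ 0.33.

z = 0.33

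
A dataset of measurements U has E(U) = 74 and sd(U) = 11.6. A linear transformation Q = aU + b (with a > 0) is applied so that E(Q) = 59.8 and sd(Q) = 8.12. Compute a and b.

sd(Q) = a·sd(U) (a > 0), so a = 8.12/11.6 = 0.7.
E(Q) = a·E(U) + b, so b = 59.8 − 0.7·74 = 8.

a = 0.7, b = 8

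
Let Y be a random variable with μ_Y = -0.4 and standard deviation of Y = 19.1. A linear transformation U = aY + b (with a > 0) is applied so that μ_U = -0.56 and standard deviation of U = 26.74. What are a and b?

standard deviation of U = a·standard deviation of Y (a > 0), so a = 26.74/19.1 = 1.4.
μ_U = a·μ_Y + b, so b = -0.56 − 1.4·(-0.4) = 0.

a = 1.4, b = 0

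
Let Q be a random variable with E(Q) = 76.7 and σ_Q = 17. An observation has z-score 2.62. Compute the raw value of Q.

Q = 121.24

Q = E(Q) + z·σ_Q = 76.7 + 2.62·17 = 121.24.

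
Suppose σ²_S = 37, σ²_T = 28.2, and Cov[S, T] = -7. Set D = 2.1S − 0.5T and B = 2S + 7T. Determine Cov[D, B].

Cov[D, B] = -39.2

By bilinearity, Cov[D, B] = ac·σ²_S + bd·σ²_T + (ad+bc)·Cov[S, T], with a=2.1, b=-0.5, c=2, d=7.
ac·σ²_S = 2.1·2·37 = 155.4
bd·σ²_T = (-0.5)·7·28.2 = -98.7
(ad+bc)·Cov[S, T] = (13.7)·(-7) = -95.9
Cov[D, B] = 155.4 + (-98.7) + (-95.9) = -39.2.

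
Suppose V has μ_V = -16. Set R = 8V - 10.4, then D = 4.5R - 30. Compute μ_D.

μ_D = -652.8

μ_R = 8·(-16) + (-10.4) = -138.4.
μ_D = 4.5·(-138.4) + (-30) = -652.8.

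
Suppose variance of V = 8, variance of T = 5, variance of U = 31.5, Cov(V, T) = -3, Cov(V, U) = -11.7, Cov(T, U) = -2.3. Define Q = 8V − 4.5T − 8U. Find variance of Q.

variance of Q = 4177.25

variance of Q = a²·variance of V + b²·variance of T + c²·variance of U + 2ab·Cov(V, T) + 2ac·Cov(V, U) + 2bc·Cov(T, U), with a = 8, b = -4.5, c = -8.
= 512 + 101.25 + 2016 + 216 + 1497.6 + (-165.6)
= 4177.25.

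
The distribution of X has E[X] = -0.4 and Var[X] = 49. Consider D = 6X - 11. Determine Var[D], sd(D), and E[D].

D = 6X - 11 is linear with a = 6, b = -11.
Var[D] = a²·Var[X] = 6²·49 = 1764 (the additive constant -11 does not affect variance).
sd(X) = √49 = 7.
sd(D) = |a|·sd(X) = |6|·7 = 42.
E[D] = a·E[X] + b = 6·(-0.4) + (-11) = -13.4.

Var[D] = 1764, sd(D) = 42, E[D] = -13.4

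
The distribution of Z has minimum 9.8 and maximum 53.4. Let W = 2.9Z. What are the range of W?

Range of Z = 53.4 − 9.8 = 43.6.
Range(W) = |a|·Range(Z) = |2.9|·43.6 = 126.44.

Range(W) = 126.44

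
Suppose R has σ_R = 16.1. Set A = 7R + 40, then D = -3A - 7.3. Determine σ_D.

σ_A = |7|·16.1 = 112.7.
σ_D = |-3|·112.7 = 338.1.

σ_D = 338.1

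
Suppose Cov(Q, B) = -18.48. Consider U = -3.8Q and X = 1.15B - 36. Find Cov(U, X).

Cov(U, X) = 80.7576

Cov(U, X) = a·c·Cov(Q, B) = (-3.8)·1.15·(-18.48) = 80.7576. Additive constants drop out.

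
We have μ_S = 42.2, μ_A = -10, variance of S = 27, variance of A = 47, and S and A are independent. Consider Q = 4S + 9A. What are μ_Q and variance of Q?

μ_Q = 4·μ_S + 9·μ_A = 4·42.2 + 9·(-10) = 78.8.
variance of Q = a²·variance of S + b²·variance of A + 2ab·covariance of S and A with a = 4, b = 9.
Independence gives covariance of S and A = 0.
= 4²·27 + 9²·47 + 2·4·9·0
= 432 + 3807 + 0 = 4239.

μ_Q = 78.8, variance of Q = 4239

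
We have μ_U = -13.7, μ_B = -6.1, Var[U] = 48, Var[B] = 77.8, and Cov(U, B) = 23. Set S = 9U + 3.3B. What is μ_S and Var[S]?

μ_S = 9·μ_U + 3.3·μ_B = 9·(-13.7) + 3.3·(-6.1) = -143.43.
Var[S] = a²·Var[U] + b²·Var[B] + 2ab·Cov(U, B) with a = 9, b = 3.3.
= 9²·48 + 3.3²·77.8 + 2·9·3.3·23
= 3888 + 847.242 + 1366.2 = 6101.442.

μ_S = -143.43, Var[S] = 6101.442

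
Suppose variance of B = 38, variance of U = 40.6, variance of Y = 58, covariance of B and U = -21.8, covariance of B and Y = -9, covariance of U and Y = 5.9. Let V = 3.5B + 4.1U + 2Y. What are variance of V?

variance of V = 725.086

variance of V = a²·variance of B + b²·variance of U + c²·variance of Y + 2ab·covariance of B and U + 2ac·covariance of B and Y + 2bc·covariance of U and Y, with a = 3.5, b = 4.1, c = 2.
= 465.5 + 682.486 + 232 + (-625.66) + (-126) + 96.76
= 725.086.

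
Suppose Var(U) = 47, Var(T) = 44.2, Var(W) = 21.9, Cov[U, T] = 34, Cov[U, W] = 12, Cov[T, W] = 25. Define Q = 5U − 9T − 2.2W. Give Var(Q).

Var(Q) = a²·Var(U) + b²·Var(T) + c²·Var(W) + 2ab·Cov[U, T] + 2ac·Cov[U, W] + 2bc·Cov[T, W], with a = 5, b = -9, c = -2.2.
= 1175 + 3580.2 + 105.996 + (-3060) + (-264) + 990
= 2527.196.

Var(Q) = 2527.196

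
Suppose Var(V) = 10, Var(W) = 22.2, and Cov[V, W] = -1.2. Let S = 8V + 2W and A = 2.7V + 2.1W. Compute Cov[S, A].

Cov[S, A] = 282.6

By bilinearity, Cov[S, A] = ac·Var(V) + bd·Var(W) + (ad+bc)·Cov[V, W], with a=8, b=2, c=2.7, d=2.1.
ac·Var(V) = 8·2.7·10 = 216
bd·Var(W) = 2·2.1·22.2 = 93.24
(ad+bc)·Cov[V, W] = (22.2)·(-1.2) = -26.64
Cov[S, A] = 216 + 93.24 + (-26.64) = 282.6.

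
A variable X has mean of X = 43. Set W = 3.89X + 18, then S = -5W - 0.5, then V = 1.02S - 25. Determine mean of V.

mean of W = 3.89·43 + 18 = 185.27.
mean of S = (-5)·185.27 + (-0.5) = -926.85.
mean of V = 1.02·(-926.85) + (-25) = -970.387.

mean of V = -970.387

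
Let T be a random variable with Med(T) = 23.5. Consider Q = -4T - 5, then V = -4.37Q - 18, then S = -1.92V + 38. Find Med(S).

Med(S) = -758.0896

Med(Q) = (-4)·23.5 + (-5) = -99.
Med(V) = (-4.37)·(-99) + (-18) = 414.63.
Med(S) = (-1.92)·414.63 + 38 = -758.0896.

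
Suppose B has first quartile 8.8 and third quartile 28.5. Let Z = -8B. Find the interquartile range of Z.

IQR(Z) = 157.6

IQR of B = Q3 − Q1 = 28.5 − 8.8 = 19.7.
Under Z = aB + b, IQR(Z) = |a|·IQR(B) = |-8|·19.7 = 157.6 (shifts cancel; spread scales by |a|).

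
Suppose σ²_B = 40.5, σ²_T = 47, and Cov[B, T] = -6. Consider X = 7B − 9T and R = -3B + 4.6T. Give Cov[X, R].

Cov[X, R] = -3151.5

By bilinearity, Cov[X, R] = ac·σ²_B + bd·σ²_T + (ad+bc)·Cov[B, T], with a=7, b=-9, c=-3, d=4.6.
ac·σ²_B = 7·(-3)·40.5 = -850.5
bd·σ²_T = (-9)·4.6·47 = -1945.8
(ad+bc)·Cov[B, T] = (59.2)·(-6) = -355.2
Cov[X, R] = -850.5 + (-1945.8) + (-355.2) = -3151.5.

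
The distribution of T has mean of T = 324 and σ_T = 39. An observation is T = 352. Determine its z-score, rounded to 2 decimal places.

z = (T − mean of T) / σ_T = (352 − 324) / 39 ≈ 0.72.

z = 0.72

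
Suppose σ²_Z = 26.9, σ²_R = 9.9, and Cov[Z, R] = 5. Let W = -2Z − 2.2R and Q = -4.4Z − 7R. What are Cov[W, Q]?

By bilinearity, Cov[W, Q] = ac·σ²_Z + bd·σ²_R + (ad+bc)·Cov[Z, R], with a=-2, b=-2.2, c=-4.4, d=-7.
ac·σ²_Z = (-2)·(-4.4)·26.9 = 236.72
bd·σ²_R = (-2.2)·(-7)·9.9 = 152.46
(ad+bc)·Cov[Z, R] = (23.68)·5 = 118.4
Cov[W, Q] = 236.72 + 152.46 + 118.4 = 507.58.

Cov[W, Q] = 507.58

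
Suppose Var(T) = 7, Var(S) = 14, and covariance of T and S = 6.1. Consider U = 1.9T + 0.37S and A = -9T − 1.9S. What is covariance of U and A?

By bilinearity, covariance of U and A = ac·Var(T) + bd·Var(S) + (ad+bc)·covariance of T and S, with a=1.9, b=0.37, c=-9, d=-1.9.
ac·Var(T) = 1.9·(-9)·7 = -119.7
bd·Var(S) = 0.37·(-1.9)·14 = -9.842
(ad+bc)·covariance of T and S = (-6.94)·6.1 = -42.334
covariance of U and A = -119.7 + (-9.842) + (-42.334) = -171.876.

covariance of U and A = -171.876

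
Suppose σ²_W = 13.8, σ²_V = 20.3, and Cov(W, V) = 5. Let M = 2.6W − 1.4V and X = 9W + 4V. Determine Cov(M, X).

By bilinearity, Cov(M, X) = ac·σ²_W + bd·σ²_V + (ad+bc)·Cov(W, V), with a=2.6, b=-1.4, c=9, d=4.
ac·σ²_W = 2.6·9·13.8 = 322.92
bd·σ²_V = (-1.4)·4·20.3 = -113.68
(ad+bc)·Cov(W, V) = (-2.2)·5 = -11
Cov(M, X) = 322.92 + (-113.68) + (-11) = 198.24.

Cov(M, X) = 198.24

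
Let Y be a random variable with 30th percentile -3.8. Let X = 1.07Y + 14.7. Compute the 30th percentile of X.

Since a = 1.07 > 0 the transformation is increasing, so the 30th percentile of X = a·(P_{30} of Y) + b = 1.07·(-3.8) + 14.7 = 10.634.

30th percentile of X = 10.634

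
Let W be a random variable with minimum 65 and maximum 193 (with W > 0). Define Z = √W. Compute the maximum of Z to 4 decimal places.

√W is increasing on this domain, so max(Z) comes from max(W) = 193: max(Z) = √(193) ≈ 13.8924.

max(Z) = 13.8924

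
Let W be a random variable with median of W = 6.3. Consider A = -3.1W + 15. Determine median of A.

A linear map preserves order up to sign, so median of A = a·median of W + b = (-3.1)·6.3 + 15 = -4.53.

median of A = -4.53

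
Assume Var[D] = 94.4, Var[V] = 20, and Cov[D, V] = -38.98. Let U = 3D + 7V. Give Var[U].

Var[U] = a²·Var[D] + b²·Var[V] + 2ab·Cov[D, V] with a = 3, b = 7.
= 3²·94.4 + 7²·20 + 2·3·7·(-38.98)
= 849.6 + 980 + (-1637.16) = 192.44.

Var[U] = 192.44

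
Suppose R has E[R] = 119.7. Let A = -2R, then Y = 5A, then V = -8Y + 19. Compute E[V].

E[A] = (-2)·119.7 = -239.4.
E[Y] = 5·(-239.4) = -1197.
E[V] = (-8)·(-1197) + 19 = 9595.

E[V] = 9595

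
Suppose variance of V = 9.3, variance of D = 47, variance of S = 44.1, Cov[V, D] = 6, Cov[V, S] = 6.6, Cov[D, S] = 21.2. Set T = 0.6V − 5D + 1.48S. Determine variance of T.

variance of T = a²·variance of V + b²·variance of D + c²·variance of S + 2ab·Cov[V, D] + 2ac·Cov[V, S] + 2bc·Cov[D, S], with a = 0.6, b = -5, c = 1.48.
= 3.348 + 1175 + 96.59664 + (-36) + 11.7216 + (-313.76)
= 936.90624.

variance of T = 936.90624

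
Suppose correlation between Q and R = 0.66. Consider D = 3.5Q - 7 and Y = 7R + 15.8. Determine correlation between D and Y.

correlation between D and Y = 0.66

Linear rescalings preserve correlation up to sign; here the slopes 3.5 and 7 have the same sign, so correlation between D and Y = correlation between Q and R = 0.66.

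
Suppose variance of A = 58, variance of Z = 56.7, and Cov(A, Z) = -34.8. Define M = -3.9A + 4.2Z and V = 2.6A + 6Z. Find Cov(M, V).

By bilinearity, Cov(M, V) = ac·variance of A + bd·variance of Z + (ad+bc)·Cov(A, Z), with a=-3.9, b=4.2, c=2.6, d=6.
ac·variance of A = (-3.9)·2.6·58 = -588.12
bd·variance of Z = 4.2·6·56.7 = 1428.84
(ad+bc)·Cov(A, Z) = (-12.48)·(-34.8) = 434.304
Cov(M, V) = -588.12 + 1428.84 + 434.304 = 1275.024.

Cov(M, V) = 1275.024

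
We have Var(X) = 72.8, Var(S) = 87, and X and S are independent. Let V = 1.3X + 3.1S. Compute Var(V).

Var(V) = a²·Var(X) + b²·Var(S) + 2ab·Cov(X, S) with a = 1.3, b = 3.1.
Independence gives Cov(X, S) = 0.
= 1.3²·72.8 + 3.1²·87 + 2·1.3·3.1·0
= 123.032 + 836.07 + 0 = 959.102.

Var(V) = 959.102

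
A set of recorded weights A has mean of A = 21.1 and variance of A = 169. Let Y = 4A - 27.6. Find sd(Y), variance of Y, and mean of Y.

Y = 4A - 27.6 is linear with a = 4, b = -27.6.
sd(A) = √169 = 13.
sd(Y) = |a|·sd(A) = |4|·13 = 52.
variance of Y = a²·variance of A = 4²·169 = 2704 (the additive constant -27.6 does not affect variance).
mean of Y = a·mean of A + b = 4·21.1 + (-27.6) = 56.8.

sd(Y) = 52, variance of Y = 2704, mean of Y = 56.8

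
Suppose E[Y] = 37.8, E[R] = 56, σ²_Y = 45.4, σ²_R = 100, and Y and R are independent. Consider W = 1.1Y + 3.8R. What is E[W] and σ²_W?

E[W] = 1.1·E[Y] + 3.8·E[R] = 1.1·37.8 + 3.8·56 = 254.38.
σ²_W = a²·σ²_Y + b²·σ²_R + 2ab·Cov(Y, R) with a = 1.1, b = 3.8.
Independence gives Cov(Y, R) = 0.
= 1.1²·45.4 + 3.8²·100 + 2·1.1·3.8·0
= 54.934 + 1444 + 0 = 1498.934.

E[W] = 254.38, σ²_W = 1498.934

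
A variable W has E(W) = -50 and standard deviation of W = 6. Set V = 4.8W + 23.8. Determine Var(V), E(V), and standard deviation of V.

Var(V) = 829.44, E(V) = -216.2, standard deviation of V = 28.8

V = 4.8W + 23.8 is linear with a = 4.8, b = 23.8.
Var(W) = 6² = 36.
Var(V) = a²·Var(W) = 4.8²·36 = 829.44 (the additive constant 23.8 does not affect variance).
E(V) = a·E(W) + b = 4.8·(-50) + 23.8 = -216.2.
standard deviation of V = |a|·standard deviation of W = |4.8|·6 = 28.8.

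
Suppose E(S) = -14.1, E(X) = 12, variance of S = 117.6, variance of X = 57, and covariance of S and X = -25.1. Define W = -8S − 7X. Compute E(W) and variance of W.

E(W) = 28.8, variance of W = 7508.2

E(W) = (-8)·E(S) + (-7)·E(X) = (-8)·(-14.1) + (-7)·12 = 28.8.
variance of W = a²·variance of S + b²·variance of X + 2ab·covariance of S and X with a = -8, b = -7.
= (-8)²·117.6 + (-7)²·57 + 2·(-8)·(-7)·(-25.1)
= 7526.4 + 2793 + (-2811.2) = 7508.2.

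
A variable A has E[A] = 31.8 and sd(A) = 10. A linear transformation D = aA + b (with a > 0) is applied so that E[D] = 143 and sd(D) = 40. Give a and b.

a = 4, b = 15.8

sd(D) = a·sd(A) (a > 0), so a = 40/10 = 4.
E[D] = a·E[A] + b, so b = 143 − 4·31.8 = 15.8.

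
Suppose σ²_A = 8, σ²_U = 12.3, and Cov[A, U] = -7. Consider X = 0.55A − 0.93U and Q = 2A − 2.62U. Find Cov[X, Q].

Cov[X, Q] = 61.87718

By bilinearity, Cov[X, Q] = ac·σ²_A + bd·σ²_U + (ad+bc)·Cov[A, U], with a=0.55, b=-0.93, c=2, d=-2.62.
ac·σ²_A = 0.55·2·8 = 8.8
bd·σ²_U = (-0.93)·(-2.62)·12.3 = 29.97018
(ad+bc)·Cov[A, U] = (-3.301)·(-7) = 23.107
Cov[X, Q] = 8.8 + 29.97018 + 23.107 = 61.87718.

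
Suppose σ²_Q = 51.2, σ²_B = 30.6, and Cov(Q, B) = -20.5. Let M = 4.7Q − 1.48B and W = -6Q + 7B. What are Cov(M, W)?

Cov(M, W) = -2617.346

By bilinearity, Cov(M, W) = ac·σ²_Q + bd·σ²_B + (ad+bc)·Cov(Q, B), with a=4.7, b=-1.48, c=-6, d=7.
ac·σ²_Q = 4.7·(-6)·51.2 = -1443.84
bd·σ²_B = (-1.48)·7·30.6 = -317.016
(ad+bc)·Cov(Q, B) = (41.78)·(-20.5) = -856.49
Cov(M, W) = -1443.84 + (-317.016) + (-856.49) = -2617.346.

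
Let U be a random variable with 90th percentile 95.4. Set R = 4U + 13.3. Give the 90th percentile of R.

Since a = 4 > 0 the transformation is increasing, so the 90th percentile of R = a·(P_{90} of U) + b = 4·95.4 + 13.3 = 394.9.

90th percentile of R = 394.9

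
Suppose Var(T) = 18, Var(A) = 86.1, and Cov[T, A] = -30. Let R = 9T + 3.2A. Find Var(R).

Var(R) = 611.664

Var(R) = a²·Var(T) + b²·Var(A) + 2ab·Cov[T, A] with a = 9, b = 3.2.
= 9²·18 + 3.2²·86.1 + 2·9·3.2·(-30)
= 1458 + 881.664 + (-1728) = 611.664.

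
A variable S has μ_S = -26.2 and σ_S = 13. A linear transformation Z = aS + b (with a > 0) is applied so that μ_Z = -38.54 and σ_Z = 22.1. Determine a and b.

a = 1.7, b = 6

σ_Z = a·σ_S (a > 0), so a = 22.1/13 = 1.7.
μ_Z = a·μ_S + b, so b = -38.54 − 1.7·(-26.2) = 6.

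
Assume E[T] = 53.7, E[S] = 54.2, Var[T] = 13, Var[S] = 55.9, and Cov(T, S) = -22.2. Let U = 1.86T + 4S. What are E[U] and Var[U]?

E[U] = 316.682, Var[U] = 609.0388

E[U] = 1.86·E[T] + 4·E[S] = 1.86·53.7 + 4·54.2 = 316.682.
Var[U] = a²·Var[T] + b²·Var[S] + 2ab·Cov(T, S) with a = 1.86, b = 4.
= 1.86²·13 + 4²·55.9 + 2·1.86·4·(-22.2)
= 44.9748 + 894.4 + (-330.336) = 609.0388.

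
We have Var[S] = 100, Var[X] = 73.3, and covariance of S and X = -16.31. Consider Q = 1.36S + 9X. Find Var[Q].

Var[Q] = a²·Var[S] + b²·Var[X] + 2ab·covariance of S and X with a = 1.36, b = 9.
= 1.36²·100 + 9²·73.3 + 2·1.36·9·(-16.31)
= 184.96 + 5937.3 + (-399.2688) = 5722.9912.

Var[Q] = 5722.9912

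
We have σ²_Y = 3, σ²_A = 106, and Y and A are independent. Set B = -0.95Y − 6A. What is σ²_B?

σ²_B = 3818.7075

σ²_B = a²·σ²_Y + b²·σ²_A + 2ab·covariance of Y and A with a = -0.95, b = -6.
Independence gives covariance of Y and A = 0.
= (-0.95)²·3 + (-6)²·106 + 2·(-0.95)·(-6)·0
= 2.7075 + 3816 + 0 = 3818.7075.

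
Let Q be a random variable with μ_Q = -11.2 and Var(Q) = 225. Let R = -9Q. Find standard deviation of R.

standard deviation of R = 135

R = -9Q is linear with a = -9, b = 0.
standard deviation of Q = √225 = 15.
standard deviation of R = |a|·standard deviation of Q = |-9|·15 = 135.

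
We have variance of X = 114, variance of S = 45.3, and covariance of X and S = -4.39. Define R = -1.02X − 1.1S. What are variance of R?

variance of R = a²·variance of X + b²·variance of S + 2ab·covariance of X and S with a = -1.02, b = -1.1.
= (-1.02)²·114 + (-1.1)²·45.3 + 2·(-1.02)·(-1.1)·(-4.39)
= 118.6056 + 54.813 + (-9.85116) = 163.56744.

variance of R = 163.56744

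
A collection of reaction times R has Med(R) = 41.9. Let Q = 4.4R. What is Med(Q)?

Med(Q) = 184.36

A linear map preserves order up to sign, so Med(Q) = a·Med(R) + b = 4.4·41.9 = 184.36.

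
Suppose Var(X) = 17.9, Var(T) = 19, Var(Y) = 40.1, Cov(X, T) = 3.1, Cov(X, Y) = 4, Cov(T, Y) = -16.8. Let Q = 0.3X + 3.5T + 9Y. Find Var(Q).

Var(Q) = a²·Var(X) + b²·Var(T) + c²·Var(Y) + 2ab·Cov(X, T) + 2ac·Cov(X, Y) + 2bc·Cov(T, Y), with a = 0.3, b = 3.5, c = 9.
= 1.611 + 232.75 + 3248.1 + 6.51 + 21.6 + (-1058.4)
= 2452.171.

Var(Q) = 2452.171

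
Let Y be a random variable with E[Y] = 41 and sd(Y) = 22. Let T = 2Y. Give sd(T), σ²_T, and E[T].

T = 2Y is linear with a = 2, b = 0.
sd(T) = |a|·sd(Y) = |2|·22 = 44.
σ²_Y = 22² = 484.
σ²_T = a²·σ²_Y = 2²·484 = 1936.
E[T] = a·E[Y] + b = 2·41 = 82.

sd(T) = 44, σ²_T = 1936, E[T] = 82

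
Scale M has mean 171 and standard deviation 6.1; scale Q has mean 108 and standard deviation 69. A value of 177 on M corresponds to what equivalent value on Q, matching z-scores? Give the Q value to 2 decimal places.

z = (177 − 171)/6.1 ≈ 0.9836.
Q = 108 + z·69 = 108 + (177 − 171)·69/6.1 ≈ 175.87.

Q = 175.87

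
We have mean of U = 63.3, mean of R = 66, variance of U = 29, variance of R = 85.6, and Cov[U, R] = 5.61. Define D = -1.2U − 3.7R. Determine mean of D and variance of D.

mean of D = -320.16, variance of D = 1263.4408

mean of D = (-1.2)·mean of U + (-3.7)·mean of R = (-1.2)·63.3 + (-3.7)·66 = -320.16.
variance of D = a²·variance of U + b²·variance of R + 2ab·Cov[U, R] with a = -1.2, b = -3.7.
= (-1.2)²·29 + (-3.7)²·85.6 + 2·(-1.2)·(-3.7)·5.61
= 41.76 + 1171.864 + 49.8168 = 1263.4408.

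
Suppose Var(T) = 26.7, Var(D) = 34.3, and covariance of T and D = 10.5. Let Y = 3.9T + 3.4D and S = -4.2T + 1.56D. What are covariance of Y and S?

By bilinearity, covariance of Y and S = ac·Var(T) + bd·Var(D) + (ad+bc)·covariance of T and D, with a=3.9, b=3.4, c=-4.2, d=1.56.
ac·Var(T) = 3.9·(-4.2)·26.7 = -437.346
bd·Var(D) = 3.4·1.56·34.3 = 181.9272
(ad+bc)·covariance of T and D = (-8.196)·10.5 = -86.058
covariance of Y and S = -437.346 + 181.9272 + (-86.058) = -341.4768.

covariance of Y and S = -341.4768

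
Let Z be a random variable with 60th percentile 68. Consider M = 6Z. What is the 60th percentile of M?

Since a = 6 > 0 the transformation is increasing, so the 60th percentile of M = a·(P_{60} of Z) + b = 6·68 = 408.

60th percentile of M = 408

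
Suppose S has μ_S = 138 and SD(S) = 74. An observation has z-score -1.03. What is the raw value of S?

S = μ_S + z·SD(S) = 138 + (-1.03)·74 = 61.78.

S = 61.78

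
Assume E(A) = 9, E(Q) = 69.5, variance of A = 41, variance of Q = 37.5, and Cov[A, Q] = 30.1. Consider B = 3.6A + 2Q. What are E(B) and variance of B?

E(B) = 171.4, variance of B = 1114.8

E(B) = 3.6·E(A) + 2·E(Q) = 3.6·9 + 2·69.5 = 171.4.
variance of B = a²·variance of A + b²·variance of Q + 2ab·Cov[A, Q] with a = 3.6, b = 2.
= 3.6²·41 + 2²·37.5 + 2·3.6·2·30.1
= 531.36 + 150 + 433.44 = 1114.8.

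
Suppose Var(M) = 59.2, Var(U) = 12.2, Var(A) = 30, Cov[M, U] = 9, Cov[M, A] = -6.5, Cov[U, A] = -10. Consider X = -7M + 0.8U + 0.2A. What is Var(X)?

Var(X) = 2824.008

Var(X) = a²·Var(M) + b²·Var(U) + c²·Var(A) + 2ab·Cov[M, U] + 2ac·Cov[M, A] + 2bc·Cov[U, A], with a = -7, b = 0.8, c = 0.2.
= 2900.8 + 7.808 + 1.2 + (-100.8) + 18.2 + (-3.2)
= 2824.008.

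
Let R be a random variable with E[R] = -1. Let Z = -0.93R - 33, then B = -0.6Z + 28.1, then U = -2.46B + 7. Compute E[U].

E[Z] = (-0.93)·(-1) + (-33) = -32.07.
E[B] = (-0.6)·(-32.07) + 28.1 = 47.342.
E[U] = (-2.46)·47.342 + 7 = -109.46132.

E[U] = -109.46132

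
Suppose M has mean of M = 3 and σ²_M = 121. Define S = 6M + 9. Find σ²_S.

σ²_S = 4356

S = 6M + 9 is linear with a = 6, b = 9.
σ²_S = a²·σ²_M = 6²·121 = 4356 (the additive constant 9 does not affect variance).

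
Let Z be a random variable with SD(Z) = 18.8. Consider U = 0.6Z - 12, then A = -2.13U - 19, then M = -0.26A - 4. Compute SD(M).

SD(U) = |0.6|·18.8 = 11.28.
SD(A) = |-2.13|·11.28 = 24.0264.
SD(M) = |-0.26|·24.0264 = 6.246864.

SD(M) = 6.246864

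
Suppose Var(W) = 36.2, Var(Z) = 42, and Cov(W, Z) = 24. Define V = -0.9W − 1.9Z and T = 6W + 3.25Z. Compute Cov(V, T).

Cov(V, T) = -798.63

By bilinearity, Cov(V, T) = ac·Var(W) + bd·Var(Z) + (ad+bc)·Cov(W, Z), with a=-0.9, b=-1.9, c=6, d=3.25.
ac·Var(W) = (-0.9)·6·36.2 = -195.48
bd·Var(Z) = (-1.9)·3.25·42 = -259.35
(ad+bc)·Cov(W, Z) = (-14.325)·24 = -343.8
Cov(V, T) = -195.48 + (-259.35) + (-343.8) = -798.63.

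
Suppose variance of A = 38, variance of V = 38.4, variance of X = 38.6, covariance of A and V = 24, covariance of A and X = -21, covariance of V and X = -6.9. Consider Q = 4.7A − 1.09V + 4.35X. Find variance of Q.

variance of Q = a²·variance of A + b²·variance of V + c²·variance of X + 2ab·covariance of A and V + 2ac·covariance of A and X + 2bc·covariance of V and X, with a = 4.7, b = -1.09, c = 4.35.
= 839.42 + 45.62304 + 730.4085 + (-245.904) + (-858.69) + 65.4327
= 576.29024.

variance of Q = 576.29024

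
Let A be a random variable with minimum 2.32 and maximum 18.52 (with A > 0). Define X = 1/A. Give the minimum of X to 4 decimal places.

1/A is decreasing on this domain, so min(X) comes from max(A) = 18.52: min(X) = 1/(18.52) ≈ 0.054.

min(X) = 0.054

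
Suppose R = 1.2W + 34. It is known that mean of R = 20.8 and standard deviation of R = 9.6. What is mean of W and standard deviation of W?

mean of W = -11, standard deviation of W = 8

From R = 1.2W + 34: mean of R = a·mean of W + b, so mean of W = (mean of R − b)/a = (20.8 − 34)/1.2 = -11.
standard deviation of R = |a|·standard deviation of W, so standard deviation of W = 9.6/|1.2| = 8.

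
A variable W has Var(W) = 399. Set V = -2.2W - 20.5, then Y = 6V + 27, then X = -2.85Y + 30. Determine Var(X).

Var(V) = (-2.2)²·399 = 1931.16.
Var(Y) = 6²·1931.16 = 69521.76.
Var(X) = (-2.85)²·69521.76 = 564690.4956.

Var(X) = 564690.4956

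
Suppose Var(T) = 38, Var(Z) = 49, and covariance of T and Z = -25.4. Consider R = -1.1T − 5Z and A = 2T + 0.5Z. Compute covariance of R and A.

By bilinearity, covariance of R and A = ac·Var(T) + bd·Var(Z) + (ad+bc)·covariance of T and Z, with a=-1.1, b=-5, c=2, d=0.5.
ac·Var(T) = (-1.1)·2·38 = -83.6
bd·Var(Z) = (-5)·0.5·49 = -122.5
(ad+bc)·covariance of T and Z = (-10.55)·(-25.4) = 267.97
covariance of R and A = -83.6 + (-122.5) + 267.97 = 61.87.

covariance of R and A = 61.87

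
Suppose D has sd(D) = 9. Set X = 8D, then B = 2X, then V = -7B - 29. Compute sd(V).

sd(X) = |8|·9 = 72.
sd(B) = |2|·72 = 144.
sd(V) = |-7|·144 = 1008.

sd(V) = 1008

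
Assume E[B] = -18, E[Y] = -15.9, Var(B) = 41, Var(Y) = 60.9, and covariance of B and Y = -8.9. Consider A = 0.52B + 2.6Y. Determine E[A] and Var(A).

E[A] = 0.52·E[B] + 2.6·E[Y] = 0.52·(-18) + 2.6·(-15.9) = -50.7.
Var(A) = a²·Var(B) + b²·Var(Y) + 2ab·covariance of B and Y with a = 0.52, b = 2.6.
= 0.52²·41 + 2.6²·60.9 + 2·0.52·2.6·(-8.9)
= 11.0864 + 411.684 + (-24.0656) = 398.7048.

E[A] = -50.7, Var(A) = 398.7048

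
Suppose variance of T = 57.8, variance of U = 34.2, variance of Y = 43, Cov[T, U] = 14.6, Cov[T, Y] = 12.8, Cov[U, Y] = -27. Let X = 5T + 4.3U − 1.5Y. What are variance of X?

variance of X = 2958.208

variance of X = a²·variance of T + b²·variance of U + c²·variance of Y + 2ab·Cov[T, U] + 2ac·Cov[T, Y] + 2bc·Cov[U, Y], with a = 5, b = 4.3, c = -1.5.
= 1445 + 632.358 + 96.75 + 627.8 + (-192) + 348.3
= 2958.208.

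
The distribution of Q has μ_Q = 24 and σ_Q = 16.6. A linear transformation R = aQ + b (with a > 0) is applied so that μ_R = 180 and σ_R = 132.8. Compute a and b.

σ_R = a·σ_Q (a > 0), so a = 132.8/16.6 = 8.
μ_R = a·μ_Q + b, so b = 180 − 8·24 = -12.

a = 8, b = -12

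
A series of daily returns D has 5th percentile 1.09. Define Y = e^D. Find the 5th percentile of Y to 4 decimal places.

5th percentile of Y = 2.9743

e^D is increasing, so P_{5}(Y) = g(P_{5}(D)) ≈ 2.9743.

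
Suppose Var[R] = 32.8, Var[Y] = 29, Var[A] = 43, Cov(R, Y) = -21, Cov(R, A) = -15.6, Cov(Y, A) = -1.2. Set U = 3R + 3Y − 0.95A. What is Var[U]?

Var[U] = a²·Var[R] + b²·Var[Y] + c²·Var[A] + 2ab·Cov(R, Y) + 2ac·Cov(R, A) + 2bc·Cov(Y, A), with a = 3, b = 3, c = -0.95.
= 295.2 + 261 + 38.8075 + (-378) + 88.92 + 6.84
= 312.7675.

Var[U] = 312.7675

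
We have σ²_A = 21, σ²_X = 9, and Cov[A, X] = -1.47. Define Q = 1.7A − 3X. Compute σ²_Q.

σ²_Q = 156.684

σ²_Q = a²·σ²_A + b²·σ²_X + 2ab·Cov[A, X] with a = 1.7, b = -3.
= 1.7²·21 + (-3)²·9 + 2·1.7·(-3)·(-1.47)
= 60.69 + 81 + 14.994 = 156.684.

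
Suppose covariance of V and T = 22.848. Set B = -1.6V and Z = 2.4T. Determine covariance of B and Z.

covariance of B and Z = a·c·covariance of V and T = (-1.6)·2.4·22.848 = -87.73632. Additive constants drop out.

covariance of B and Z = -87.73632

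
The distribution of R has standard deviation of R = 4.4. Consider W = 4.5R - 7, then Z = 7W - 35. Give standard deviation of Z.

standard deviation of Z = 138.6

standard deviation of W = |4.5|·4.4 = 19.8.
standard deviation of Z = |7|·19.8 = 138.6.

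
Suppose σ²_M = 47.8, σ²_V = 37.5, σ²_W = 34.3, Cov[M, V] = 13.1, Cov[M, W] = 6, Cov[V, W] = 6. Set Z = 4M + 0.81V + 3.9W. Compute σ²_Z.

σ²_Z = 1621.10275

σ²_Z = a²·σ²_M + b²·σ²_V + c²·σ²_W + 2ab·Cov[M, V] + 2ac·Cov[M, W] + 2bc·Cov[V, W], with a = 4, b = 0.81, c = 3.9.
= 764.8 + 24.60375 + 521.703 + 84.888 + 187.2 + 37.908
= 1621.10275.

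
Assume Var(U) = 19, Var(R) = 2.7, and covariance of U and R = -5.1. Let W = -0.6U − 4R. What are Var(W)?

Var(W) = a²·Var(U) + b²·Var(R) + 2ab·covariance of U and R with a = -0.6, b = -4.
= (-0.6)²·19 + (-4)²·2.7 + 2·(-0.6)·(-4)·(-5.1)
= 6.84 + 43.2 + (-24.48) = 25.56.

Var(W) = 25.56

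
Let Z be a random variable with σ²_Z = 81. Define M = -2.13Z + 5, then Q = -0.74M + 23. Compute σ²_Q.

σ²_M = (-2.13)²·81 = 367.4889.
σ²_Q = (-0.74)²·367.4889 = 201.23692164.

σ²_Q = 201.23692164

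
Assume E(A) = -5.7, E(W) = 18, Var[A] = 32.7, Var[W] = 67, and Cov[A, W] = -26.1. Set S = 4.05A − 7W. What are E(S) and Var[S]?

E(S) = -149.085, Var[S] = 5299.23175

E(S) = 4.05·E(A) + (-7)·E(W) = 4.05·(-5.7) + (-7)·18 = -149.085.
Var[S] = a²·Var[A] + b²·Var[W] + 2ab·Cov[A, W] with a = 4.05, b = -7.
= 4.05²·32.7 + (-7)²·67 + 2·4.05·(-7)·(-26.1)
= 536.36175 + 3283 + 1479.87 = 5299.23175.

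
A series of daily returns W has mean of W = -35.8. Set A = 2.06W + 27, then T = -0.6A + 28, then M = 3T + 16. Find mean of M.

mean of A = 2.06·(-35.8) + 27 = -46.748.
mean of T = (-0.6)·(-46.748) + 28 = 56.0488.
mean of M = 3·56.0488 + 16 = 184.1464.

mean of M = 184.1464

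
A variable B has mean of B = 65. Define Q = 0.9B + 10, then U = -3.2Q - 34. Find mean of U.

mean of Q = 0.9·65 + 10 = 68.5.
mean of U = (-3.2)·68.5 + (-34) = -253.2.

mean of U = -253.2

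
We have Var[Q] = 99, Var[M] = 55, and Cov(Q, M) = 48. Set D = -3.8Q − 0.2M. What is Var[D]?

Var[D] = 1504.72

Var[D] = a²·Var[Q] + b²·Var[M] + 2ab·Cov(Q, M) with a = -3.8, b = -0.2.
= (-3.8)²·99 + (-0.2)²·55 + 2·(-3.8)·(-0.2)·48
= 1429.56 + 2.2 + 72.96 = 1504.72.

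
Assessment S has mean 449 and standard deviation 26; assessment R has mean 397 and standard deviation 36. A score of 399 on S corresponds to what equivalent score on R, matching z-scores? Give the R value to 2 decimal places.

z = (399 − 449)/26 ≈ -1.9231.
R = 397 + z·36 = 397 + (399 − 449)·36/26 ≈ 327.77.

R = 327.77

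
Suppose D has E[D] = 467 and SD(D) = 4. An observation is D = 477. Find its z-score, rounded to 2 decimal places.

z = 2.50

z = (D − E[D]) / SD(D) = (477 − 467) / 4 = 2.50.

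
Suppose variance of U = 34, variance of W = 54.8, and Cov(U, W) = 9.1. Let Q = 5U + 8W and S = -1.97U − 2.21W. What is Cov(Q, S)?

By bilinearity, Cov(Q, S) = ac·variance of U + bd·variance of W + (ad+bc)·Cov(U, W), with a=5, b=8, c=-1.97, d=-2.21.
ac·variance of U = 5·(-1.97)·34 = -334.9
bd·variance of W = 8·(-2.21)·54.8 = -968.864
(ad+bc)·Cov(U, W) = (-26.81)·9.1 = -243.971
Cov(Q, S) = -334.9 + (-968.864) + (-243.971) = -1547.735.

Cov(Q, S) = -1547.735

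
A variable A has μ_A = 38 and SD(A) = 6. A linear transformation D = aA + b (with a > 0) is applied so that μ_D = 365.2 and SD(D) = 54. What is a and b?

a = 9, b = 23.2

SD(D) = a·SD(A) (a > 0), so a = 54/6 = 9.
μ_D = a·μ_A + b, so b = 365.2 − 9·38 = 23.2.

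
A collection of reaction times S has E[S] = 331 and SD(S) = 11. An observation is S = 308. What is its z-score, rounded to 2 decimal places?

z = (S − E[S]) / SD(S) = (308 − 331) / 11 ≈ -2.09.

z = -2.09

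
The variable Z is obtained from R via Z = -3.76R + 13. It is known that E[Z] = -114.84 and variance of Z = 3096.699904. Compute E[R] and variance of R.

From Z = -3.76R + 13: E[Z] = a·E[R] + b, so E[R] = (E[Z] − b)/a = (-114.84 − 13)/(-3.76) = 34.
variance of Z = a²·variance of R, so variance of R = 3096.699904/(-3.76)² = 219.04.

E[R] = 34, variance of R = 219.04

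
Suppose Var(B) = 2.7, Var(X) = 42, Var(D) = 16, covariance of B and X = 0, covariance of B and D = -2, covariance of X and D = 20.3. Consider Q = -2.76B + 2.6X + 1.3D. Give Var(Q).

Var(Q) = a²·Var(B) + b²·Var(X) + c²·Var(D) + 2ab·covariance of B and X + 2ac·covariance of B and D + 2bc·covariance of X and D, with a = -2.76, b = 2.6, c = 1.3.
= 20.56752 + 283.92 + 27.04 + 0 + 14.352 + 137.228
= 483.10752.

Var(Q) = 483.10752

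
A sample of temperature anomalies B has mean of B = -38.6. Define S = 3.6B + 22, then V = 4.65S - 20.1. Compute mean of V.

mean of S = 3.6·(-38.6) + 22 = -116.96.
mean of V = 4.65·(-116.96) + (-20.1) = -563.964.

mean of V = -563.964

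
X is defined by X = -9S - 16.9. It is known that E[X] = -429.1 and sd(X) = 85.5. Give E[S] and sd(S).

From X = -9S - 16.9: E[X] = a·E[S] + b, so E[S] = (E[X] − b)/a = (-429.1 − (-16.9))/(-9) = 45.8.
sd(X) = |a|·sd(S), so sd(S) = 85.5/|-9| = 9.5.

E[S] = 45.8, sd(S) = 9.5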